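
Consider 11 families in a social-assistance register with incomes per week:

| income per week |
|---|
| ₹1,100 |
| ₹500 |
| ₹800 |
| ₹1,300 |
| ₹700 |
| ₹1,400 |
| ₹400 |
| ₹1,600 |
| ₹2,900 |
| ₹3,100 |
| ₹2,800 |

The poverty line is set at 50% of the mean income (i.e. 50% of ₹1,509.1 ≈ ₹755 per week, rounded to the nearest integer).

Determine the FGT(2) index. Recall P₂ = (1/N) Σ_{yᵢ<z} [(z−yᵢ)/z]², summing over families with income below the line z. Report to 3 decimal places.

0.031

Below the line: ₹400, ₹500, ₹700 (q = 3 of N = 11).
Gap ratios (z−y)/z: (755−400)/755 = 0.4702; (755−500)/755 = 0.3377; (755−700)/755 = 0.0728.
Squared: 0.2211; 0.1141; 0.0053.
Sum = 0.340468; P₂ = 0.340468 / 11 = 0.031.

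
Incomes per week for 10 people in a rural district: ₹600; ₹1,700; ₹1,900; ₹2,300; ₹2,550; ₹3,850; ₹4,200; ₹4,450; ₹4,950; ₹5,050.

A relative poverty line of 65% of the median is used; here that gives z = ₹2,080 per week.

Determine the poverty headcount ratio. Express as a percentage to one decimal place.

3 of the 10 people have income below ₹2,080.
H = 3/10 = 30.0%.

30.0%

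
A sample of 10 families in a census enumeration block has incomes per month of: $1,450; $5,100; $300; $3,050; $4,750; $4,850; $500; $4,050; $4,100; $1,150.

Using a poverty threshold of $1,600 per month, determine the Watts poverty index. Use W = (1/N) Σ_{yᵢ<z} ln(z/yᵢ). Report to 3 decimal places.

Poor units: $300, $500, $1,150, $1,450 (q = 4 of N = 10).
Log shortfalls: ln(1600/300) = 1.6740; ln(1600/500) = 1.1632; ln(1600/1150) = 0.3302; ln(1600/1450) = 0.0984.
W = 3.265809 / 10 = 0.327.

0.327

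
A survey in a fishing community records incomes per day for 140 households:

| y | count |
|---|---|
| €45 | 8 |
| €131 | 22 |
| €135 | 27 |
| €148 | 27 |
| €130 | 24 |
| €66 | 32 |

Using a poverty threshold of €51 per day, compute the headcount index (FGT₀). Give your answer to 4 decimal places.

8 of the 140 households have income below €51.
H = 8/140 = 0.0571.

0.0571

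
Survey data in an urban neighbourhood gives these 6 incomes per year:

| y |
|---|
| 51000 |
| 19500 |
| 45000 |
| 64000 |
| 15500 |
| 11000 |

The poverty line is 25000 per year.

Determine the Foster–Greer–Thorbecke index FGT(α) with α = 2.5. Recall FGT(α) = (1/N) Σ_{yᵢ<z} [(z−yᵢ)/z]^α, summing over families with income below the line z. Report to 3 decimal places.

Incomes under z: 11000, 15500, 19500 (q = 3 of N = 6).
Relative gaps: (25000−11000)/25000 = 0.5600; (25000−15500)/25000 = 0.3800; (25000−19500)/25000 = 0.2200.
Raised to α = 2.5: 0.23468; 0.08901; 0.02270.
Sum = 0.346393; FGT(2.5) = 0.346393 / 6 = 0.058.

0.058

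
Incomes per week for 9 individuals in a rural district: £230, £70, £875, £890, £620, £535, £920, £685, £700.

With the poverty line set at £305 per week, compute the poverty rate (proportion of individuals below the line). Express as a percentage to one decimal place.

22.2%

2 of the 9 individuals have income below £305.
H = 2/9 = 22.2%.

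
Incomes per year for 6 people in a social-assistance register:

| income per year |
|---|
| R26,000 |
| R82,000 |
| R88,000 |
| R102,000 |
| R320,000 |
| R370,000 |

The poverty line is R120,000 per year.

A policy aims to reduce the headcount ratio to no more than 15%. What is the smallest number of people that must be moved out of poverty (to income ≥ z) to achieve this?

4 of the 6 people are poor, so H = 4/6 = 0.667.
A headcount ratio of at most 15% allows at most ⌊0.15 × 6⌋ = 0 poor people.
So at least 4 − 0 = 4 must be lifted.

4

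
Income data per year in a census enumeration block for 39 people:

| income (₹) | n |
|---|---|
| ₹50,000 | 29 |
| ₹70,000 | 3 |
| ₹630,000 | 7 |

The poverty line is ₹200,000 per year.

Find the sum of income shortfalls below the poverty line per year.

Below z: 29×₹50,000, 3×₹70,000 (q = 32 of N = 39).
Individual gaps: 29×(200000−50000) = 4350000; 3×(200000−70000) = 390000.
Aggregate gap = ₹4,740,000.

₹4,740,000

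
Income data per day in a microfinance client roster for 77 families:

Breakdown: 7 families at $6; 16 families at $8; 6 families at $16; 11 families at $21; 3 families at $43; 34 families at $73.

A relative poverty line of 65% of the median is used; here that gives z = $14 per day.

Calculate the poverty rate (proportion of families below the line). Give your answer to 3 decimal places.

0.299

23 of the 77 families have income below $14.
H = 23/77 = 0.299.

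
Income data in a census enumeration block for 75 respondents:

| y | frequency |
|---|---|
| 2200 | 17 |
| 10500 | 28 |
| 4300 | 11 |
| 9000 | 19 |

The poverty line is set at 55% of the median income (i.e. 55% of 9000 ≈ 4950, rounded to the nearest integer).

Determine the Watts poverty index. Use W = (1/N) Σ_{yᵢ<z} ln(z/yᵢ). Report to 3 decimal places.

0.204

Incomes under z: 17×2200, 11×4300 (q = 28 of N = 75).
ln(z/y) terms: ln(4950/2200) = 0.8109 (×17); ln(4950/4300) = 0.1408 (×11).
W = 15.334312 / 75 = 0.204.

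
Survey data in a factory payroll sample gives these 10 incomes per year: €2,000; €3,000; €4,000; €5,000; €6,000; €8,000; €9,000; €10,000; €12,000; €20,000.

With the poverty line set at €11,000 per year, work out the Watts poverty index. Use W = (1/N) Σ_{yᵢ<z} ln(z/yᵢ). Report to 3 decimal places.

0.602

Incomes under z: €2,000, €3,000, €4,000, €5,000, €6,000, €8,000, €9,000, €10,000 (q = 8 of N = 10).
ln(z/y) terms: ln(11000/2000) = 1.7047; ln(11000/3000) = 1.2993; ln(11000/4000) = 1.0116; ln(11000/5000) = 0.7885; ln(11000/6000) = 0.6061; ln(11000/8000) = 0.3185; ln(11000/9000) = 0.2007; ln(11000/10000) = 0.0953.
W = 6.024660 / 10 = 0.602.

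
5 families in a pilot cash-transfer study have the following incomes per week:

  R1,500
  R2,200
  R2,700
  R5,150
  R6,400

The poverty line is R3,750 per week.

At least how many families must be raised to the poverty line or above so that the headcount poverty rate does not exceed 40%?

3 of the 5 families are poor, so H = 3/5 = 0.600.
A headcount ratio of at most 40% allows at most ⌊0.40 × 5⌋ = 2 poor families.
So at least 3 − 2 = 1 must be lifted.

1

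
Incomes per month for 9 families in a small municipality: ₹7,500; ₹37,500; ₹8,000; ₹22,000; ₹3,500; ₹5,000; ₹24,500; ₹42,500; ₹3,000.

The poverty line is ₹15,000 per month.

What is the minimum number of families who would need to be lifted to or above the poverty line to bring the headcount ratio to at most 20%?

Currently q = 5 of N = 9 are below the line (H = 0.556).
A headcount ratio of at most 20% allows at most ⌊0.20 × 9⌋ = 1 poor families.
So at least 5 − 1 = 4 must be lifted.

4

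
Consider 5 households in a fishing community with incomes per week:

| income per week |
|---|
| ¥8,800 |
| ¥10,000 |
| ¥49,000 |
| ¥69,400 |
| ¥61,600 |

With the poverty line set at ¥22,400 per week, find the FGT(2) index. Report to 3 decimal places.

0.135

Poor units: ¥8,800, ¥10,000 (q = 2 of N = 5).
Relative gaps: (22400−8800)/22400 = 0.6071; (22400−10000)/22400 = 0.5536.
Squared: 0.3686; 0.3064.
Sum = 0.675064; P₂ = 0.675064 / 5 = 0.135.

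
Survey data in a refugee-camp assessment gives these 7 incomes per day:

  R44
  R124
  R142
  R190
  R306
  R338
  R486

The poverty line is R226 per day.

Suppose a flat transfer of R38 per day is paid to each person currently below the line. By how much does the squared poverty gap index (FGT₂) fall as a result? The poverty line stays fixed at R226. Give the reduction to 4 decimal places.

0.0697

Before: below the line — R44, R124, R142, R190; squared poverty gap index (FGT₂) = 0.145106.
After the R38 transfer: below the line — R82, R162, R180; squared poverty gap index (FGT₂) = 0.075372.
Reduction = 0.145106 − 0.075372 = 0.0697.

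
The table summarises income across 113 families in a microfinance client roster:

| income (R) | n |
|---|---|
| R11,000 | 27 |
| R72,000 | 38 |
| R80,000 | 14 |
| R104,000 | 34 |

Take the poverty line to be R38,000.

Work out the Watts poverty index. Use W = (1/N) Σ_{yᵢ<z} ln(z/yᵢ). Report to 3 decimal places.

0.296

Poor units: 27×R11,000 (q = 27 of N = 113).
Log gaps: ln(38000/11000) = 1.2397 (×27).
W = 33.471654 / 113 = 0.296.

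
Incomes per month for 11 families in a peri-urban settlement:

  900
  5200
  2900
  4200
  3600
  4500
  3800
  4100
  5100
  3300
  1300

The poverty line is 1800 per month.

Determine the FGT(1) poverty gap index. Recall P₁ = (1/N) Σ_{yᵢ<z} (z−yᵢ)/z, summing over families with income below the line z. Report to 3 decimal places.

0.071

Poor units: 900, 1300 (q = 2 of N = 11).
Relative gaps: (1800−900)/1800 = 0.5000; (1800−1300)/1800 = 0.2778.
Sum of shortfalls = 0.777778; P₁ averages over all N: 0.777778 / 11 = 0.071.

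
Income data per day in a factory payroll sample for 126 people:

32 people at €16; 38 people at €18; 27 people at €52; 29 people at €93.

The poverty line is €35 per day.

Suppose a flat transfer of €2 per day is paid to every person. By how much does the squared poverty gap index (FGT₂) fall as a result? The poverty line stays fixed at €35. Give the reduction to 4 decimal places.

Before: below the line — 32×€16, 38×€18; squared poverty gap index (FGT₂) = 0.145993.
After the €2 transfer: below the line — 32×€18, 38×€20; squared poverty gap index (FGT₂) = 0.115309.
Reduction = 0.145993 − 0.115309 = 0.0307.

0.0307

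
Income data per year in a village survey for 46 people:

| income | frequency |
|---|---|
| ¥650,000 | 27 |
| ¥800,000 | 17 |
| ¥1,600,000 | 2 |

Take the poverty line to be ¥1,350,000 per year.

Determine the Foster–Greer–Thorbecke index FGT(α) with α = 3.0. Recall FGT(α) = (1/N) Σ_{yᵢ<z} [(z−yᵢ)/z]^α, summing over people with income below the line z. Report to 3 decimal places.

0.107

Below z: 27×¥650,000, 17×¥800,000 (q = 44 of N = 46).
Gap ratios (z−y)/z: (1350000−650000)/1350000 = 0.5185 (×27); (1350000−800000)/1350000 = 0.4074 (×17).
Raised to α = 3.0: 0.13941 (×27); 0.06762 (×17).
Sum = 4.913631; FGT(3.0) = 4.913631 / 46 = 0.107.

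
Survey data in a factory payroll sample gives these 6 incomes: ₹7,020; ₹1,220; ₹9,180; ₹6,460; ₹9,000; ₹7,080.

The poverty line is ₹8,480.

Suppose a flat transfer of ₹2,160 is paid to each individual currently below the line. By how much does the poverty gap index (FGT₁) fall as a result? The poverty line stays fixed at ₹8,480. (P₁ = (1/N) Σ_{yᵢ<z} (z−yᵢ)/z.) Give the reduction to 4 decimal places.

0.1384

Before: below the line — ₹1,220, ₹6,460, ₹7,020, ₹7,080; poverty gap index (FGT₁) = 0.238601.
After the ₹2,160 transfer: below the line — ₹3,380; poverty gap index (FGT₁) = 0.100236.
Reduction = 0.238601 − 0.100236 = 0.1384.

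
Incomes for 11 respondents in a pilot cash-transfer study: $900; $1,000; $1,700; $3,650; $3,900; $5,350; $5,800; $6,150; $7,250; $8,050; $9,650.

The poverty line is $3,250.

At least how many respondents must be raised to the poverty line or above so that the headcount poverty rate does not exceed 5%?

Currently q = 3 of N = 11 are below the line (H = 0.273).
A headcount ratio of at most 5% allows at most ⌊0.05 × 11⌋ = 0 poor respondents.
So at least 3 − 0 = 3 must be lifted.

3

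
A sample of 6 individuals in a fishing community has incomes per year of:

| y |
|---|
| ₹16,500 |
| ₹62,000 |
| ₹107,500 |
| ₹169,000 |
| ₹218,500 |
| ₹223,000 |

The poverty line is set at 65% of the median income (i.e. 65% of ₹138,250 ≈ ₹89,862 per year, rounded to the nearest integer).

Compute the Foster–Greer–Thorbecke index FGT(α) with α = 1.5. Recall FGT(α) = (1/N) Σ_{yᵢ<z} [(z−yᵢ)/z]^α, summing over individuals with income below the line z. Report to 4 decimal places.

0.1517

Poor units: ₹16,500, ₹62,000 (q = 2 of N = 6).
Relative gaps: (89862−16500)/89862 = 0.8164; (89862−62000)/89862 = 0.3101.
Raised to α = 1.5: 0.73764; 0.17265.
Sum = 0.910282; FGT(1.5) = 0.910282 / 6 = 0.1517.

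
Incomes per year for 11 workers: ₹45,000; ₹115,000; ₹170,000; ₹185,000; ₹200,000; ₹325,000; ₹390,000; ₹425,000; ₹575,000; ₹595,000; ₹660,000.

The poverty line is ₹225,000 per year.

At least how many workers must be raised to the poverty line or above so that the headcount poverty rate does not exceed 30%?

5 of the 11 workers are poor, so H = 5/11 = 0.455.
A headcount ratio of at most 30% allows at most ⌊0.30 × 11⌋ = 3 poor workers.
So at least 5 − 3 = 2 must be lifted.

2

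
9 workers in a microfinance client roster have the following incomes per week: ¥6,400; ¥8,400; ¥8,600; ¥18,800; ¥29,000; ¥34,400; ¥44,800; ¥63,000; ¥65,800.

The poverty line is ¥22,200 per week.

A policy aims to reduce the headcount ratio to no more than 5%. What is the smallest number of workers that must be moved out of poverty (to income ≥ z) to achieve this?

4

Currently q = 4 of N = 9 are below the line (H = 0.444).
A headcount ratio of at most 5% allows at most ⌊0.05 × 9⌋ = 0 poor workers.
So at least 4 − 0 = 4 must be lifted.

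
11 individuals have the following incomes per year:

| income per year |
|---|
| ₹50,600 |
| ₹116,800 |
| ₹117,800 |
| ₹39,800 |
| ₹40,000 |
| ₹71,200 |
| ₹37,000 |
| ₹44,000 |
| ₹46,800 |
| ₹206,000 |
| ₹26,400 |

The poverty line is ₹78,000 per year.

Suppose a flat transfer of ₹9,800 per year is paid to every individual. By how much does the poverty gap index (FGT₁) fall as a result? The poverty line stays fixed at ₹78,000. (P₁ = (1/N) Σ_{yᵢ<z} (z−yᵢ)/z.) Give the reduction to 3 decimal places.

Before: below the line — ₹26,400, ₹37,000, ₹39,800, ₹40,000, ₹44,000, ₹46,800, ₹50,600, ₹71,200; poverty gap index (FGT₁) = 0.31259.
After the ₹9,800 transfer: below the line — ₹36,200, ₹46,800, ₹49,600, ₹49,800, ₹53,800, ₹56,600, ₹60,400; poverty gap index (FGT₁) = 0.22471.
Reduction = 0.31259 − 0.22471 = 0.088.

0.088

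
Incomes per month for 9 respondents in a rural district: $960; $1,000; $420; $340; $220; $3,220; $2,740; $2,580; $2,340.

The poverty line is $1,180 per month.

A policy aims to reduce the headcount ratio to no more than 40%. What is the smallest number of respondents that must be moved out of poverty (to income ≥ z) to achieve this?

2

5 of the 9 respondents are poor, so H = 5/9 = 0.556.
A headcount ratio of at most 40% allows at most ⌊0.40 × 9⌋ = 3 poor respondents.
So at least 5 − 3 = 2 must be lifted.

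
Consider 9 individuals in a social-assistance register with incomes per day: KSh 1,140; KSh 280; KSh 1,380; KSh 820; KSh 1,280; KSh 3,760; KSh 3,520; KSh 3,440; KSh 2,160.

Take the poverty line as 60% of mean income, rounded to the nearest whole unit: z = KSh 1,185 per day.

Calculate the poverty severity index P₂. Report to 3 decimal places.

Incomes under z: KSh 280, KSh 820, KSh 1,140 (q = 3 of N = 9).
Shortfall ratios: (1185−280)/1185 = 0.7637; (1185−820)/1185 = 0.3080; (1185−1140)/1185 = 0.0380.
Squared: 0.5833; 0.0949; 0.0014.
Sum = 0.679574; P₂ = 0.679574 / 9 = 0.076.

0.076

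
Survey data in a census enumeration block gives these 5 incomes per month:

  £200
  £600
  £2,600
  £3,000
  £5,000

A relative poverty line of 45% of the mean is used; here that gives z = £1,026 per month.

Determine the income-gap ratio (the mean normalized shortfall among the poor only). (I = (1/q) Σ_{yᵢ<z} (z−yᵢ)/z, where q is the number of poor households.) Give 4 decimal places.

Poor units: £200, £600 (q = 2 of N = 5).
Shortfall ratios (z−y)/z: 0.8051, 0.4152; sum = 1.220273.
The income-gap ratio divides by q (the poor only): 1.220273 / 2 = 0.6101.

0.6101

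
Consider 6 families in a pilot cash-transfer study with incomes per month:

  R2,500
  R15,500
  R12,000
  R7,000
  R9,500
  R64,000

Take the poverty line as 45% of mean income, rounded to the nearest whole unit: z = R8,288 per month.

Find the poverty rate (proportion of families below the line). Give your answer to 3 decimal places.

0.333

2 of the 6 families have income below R8,288.
H = 2/6 = 0.333.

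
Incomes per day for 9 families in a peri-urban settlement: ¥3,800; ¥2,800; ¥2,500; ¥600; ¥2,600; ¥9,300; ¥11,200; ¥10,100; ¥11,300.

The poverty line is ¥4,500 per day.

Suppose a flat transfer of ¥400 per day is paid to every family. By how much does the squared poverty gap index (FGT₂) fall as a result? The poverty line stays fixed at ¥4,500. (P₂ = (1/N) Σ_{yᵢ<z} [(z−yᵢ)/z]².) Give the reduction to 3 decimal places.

0.040

Before: below the line — ¥600, ¥2,500, ¥2,600, ¥2,800, ¥3,800; squared poverty gap index (FGT₂) = 0.14376.
After the ¥400 transfer: below the line — ¥1,000, ¥2,900, ¥3,000, ¥3,200, ¥4,200; squared poverty gap index (FGT₂) = 0.10337.
Reduction = 0.14376 − 0.10337 = 0.040.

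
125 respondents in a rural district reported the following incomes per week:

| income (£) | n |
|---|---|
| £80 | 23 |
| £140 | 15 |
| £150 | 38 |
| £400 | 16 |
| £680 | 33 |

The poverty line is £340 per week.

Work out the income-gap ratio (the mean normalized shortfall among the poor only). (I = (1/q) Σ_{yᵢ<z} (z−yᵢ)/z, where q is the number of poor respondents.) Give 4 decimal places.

Poor units: 23×£80, 15×£140, 38×£150 (q = 76 of N = 125).
Shortfall ratios (z−y)/z: 0.7647 (×23), 0.5882 (×15), 0.5588 (×38); sum = 47.647059.
I averages over the q = 76 poor units only: 47.647059 / 76 = 0.6269.

0.6269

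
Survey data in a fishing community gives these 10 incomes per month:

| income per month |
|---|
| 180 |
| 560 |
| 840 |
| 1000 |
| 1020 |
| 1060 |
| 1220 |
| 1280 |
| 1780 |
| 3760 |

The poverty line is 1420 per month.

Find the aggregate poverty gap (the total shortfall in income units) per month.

Below z: 180, 560, 840, 1000, 1020, 1060, 1220, 1280 (q = 8 of N = 10).
Individual gaps: 1420−180 = 1240; 1420−560 = 860; 1420−840 = 580; 1420−1000 = 420; 1420−1020 = 400; 1420−1060 = 360; 1420−1220 = 200; 1420−1280 = 140.
Aggregate gap = 4200.

4200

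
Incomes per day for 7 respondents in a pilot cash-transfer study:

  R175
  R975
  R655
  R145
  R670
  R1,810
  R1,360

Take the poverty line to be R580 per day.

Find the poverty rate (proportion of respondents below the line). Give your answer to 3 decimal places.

2 of the 7 respondents have income below R580.
H = 2/7 = 0.286.

0.286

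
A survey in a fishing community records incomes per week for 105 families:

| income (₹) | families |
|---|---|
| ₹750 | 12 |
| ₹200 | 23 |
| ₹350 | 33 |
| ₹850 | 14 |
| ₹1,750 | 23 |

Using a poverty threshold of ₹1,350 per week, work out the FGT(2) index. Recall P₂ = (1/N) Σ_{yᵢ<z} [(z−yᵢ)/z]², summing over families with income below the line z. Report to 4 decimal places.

Below z: 23×₹200, 33×₹350, 12×₹750, 14×₹850 (q = 82 of N = 105).
Shortfall ratios: (1350−200)/1350 = 0.8519 (×23); (1350−350)/1350 = 0.7407 (×33); (1350−750)/1350 = 0.4444 (×12); (1350−850)/1350 = 0.3704 (×14).
Squared: 0.7257 (×23); 0.5487 (×33); 0.1975 (×12); 0.1372 (×14).
Sum = 39.087791; P₂ = 39.087791 / 105 = 0.3723.

0.3723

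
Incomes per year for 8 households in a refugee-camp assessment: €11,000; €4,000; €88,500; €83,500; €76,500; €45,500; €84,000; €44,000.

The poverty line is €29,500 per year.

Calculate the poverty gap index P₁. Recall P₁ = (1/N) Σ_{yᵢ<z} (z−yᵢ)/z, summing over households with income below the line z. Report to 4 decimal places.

Incomes under z: €4,000, €11,000 (q = 2 of N = 8).
Relative gaps: (29500−4000)/29500 = 0.8644; (29500−11000)/29500 = 0.6271.
Sum of shortfalls = 1.491525; P₁ averages over all N: 1.491525 / 8 = 0.1864.

0.1864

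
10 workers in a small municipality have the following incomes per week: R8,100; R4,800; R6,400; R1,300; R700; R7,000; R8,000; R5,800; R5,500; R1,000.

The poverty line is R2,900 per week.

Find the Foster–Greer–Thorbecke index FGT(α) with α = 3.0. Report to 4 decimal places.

0.0886

Below the line: R700, R1,000, R1,300 (q = 3 of N = 10).
Gap ratios (z−y)/z: (2900−700)/2900 = 0.7586; (2900−1000)/2900 = 0.6552; (2900−1300)/2900 = 0.5517.
Raised to α = 3.0: 0.43659; 0.28123; 0.16794.
Sum = 0.885768; FGT(3.0) = 0.885768 / 10 = 0.0886.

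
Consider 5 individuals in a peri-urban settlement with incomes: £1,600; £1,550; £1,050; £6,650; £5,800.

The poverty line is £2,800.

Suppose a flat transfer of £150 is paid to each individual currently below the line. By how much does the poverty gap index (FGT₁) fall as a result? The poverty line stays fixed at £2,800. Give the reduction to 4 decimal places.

Before: below the line — £1,050, £1,550, £1,600; poverty gap index (FGT₁) = 0.300000.
After the £150 transfer: below the line — £1,200, £1,700, £1,750; poverty gap index (FGT₁) = 0.267857.
Reduction = 0.300000 − 0.267857 = 0.0321.

0.0321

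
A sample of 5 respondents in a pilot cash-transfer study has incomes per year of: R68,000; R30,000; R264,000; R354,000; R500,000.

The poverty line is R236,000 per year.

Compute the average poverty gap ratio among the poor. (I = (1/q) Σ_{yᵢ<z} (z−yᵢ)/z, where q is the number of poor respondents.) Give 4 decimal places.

Below z: R30,000, R68,000 (q = 2 of N = 5).
Relative gaps: 0.8729, 0.7119; sum = 1.584746.
The income-gap ratio divides by q (the poor only): 1.584746 / 2 = 0.7924.

0.7924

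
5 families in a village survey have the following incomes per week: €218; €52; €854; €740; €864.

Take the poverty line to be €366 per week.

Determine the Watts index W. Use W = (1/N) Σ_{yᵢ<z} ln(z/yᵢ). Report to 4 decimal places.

Below z: €52, €218 (q = 2 of N = 5).
Log shortfalls: ln(366/52) = 1.9514; ln(366/218) = 0.5181.
W = 2.469528 / 5 = 0.4939.

0.4939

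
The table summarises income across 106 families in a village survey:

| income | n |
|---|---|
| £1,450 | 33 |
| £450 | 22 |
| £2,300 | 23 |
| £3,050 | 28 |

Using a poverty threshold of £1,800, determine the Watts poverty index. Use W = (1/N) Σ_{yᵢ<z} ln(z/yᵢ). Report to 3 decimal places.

Poor units: 22×£450, 33×£1,450 (q = 55 of N = 106).
Log shortfalls: ln(1800/450) = 1.3863 (×22); ln(1800/1450) = 0.2162 (×33).
W = 37.633839 / 106 = 0.355.

0.355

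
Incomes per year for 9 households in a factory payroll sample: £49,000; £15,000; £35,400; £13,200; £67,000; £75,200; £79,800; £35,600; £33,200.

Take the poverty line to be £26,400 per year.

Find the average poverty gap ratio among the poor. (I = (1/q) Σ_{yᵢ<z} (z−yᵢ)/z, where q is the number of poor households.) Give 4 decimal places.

0.4659

Poor units: £13,200, £15,000 (q = 2 of N = 9).
Shortfall ratios (z−y)/z: 0.5000, 0.4318; sum = 0.931818.
I averages over the q = 2 poor units only: 0.931818 / 2 = 0.4659.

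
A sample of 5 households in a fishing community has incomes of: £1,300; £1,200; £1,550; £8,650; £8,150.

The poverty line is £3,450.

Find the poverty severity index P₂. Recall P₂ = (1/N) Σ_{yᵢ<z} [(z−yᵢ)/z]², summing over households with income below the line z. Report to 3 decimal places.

0.223

Incomes under z: £1,200, £1,300, £1,550 (q = 3 of N = 5).
Gap ratios (z−y)/z: (3450−1200)/3450 = 0.6522; (3450−1300)/3450 = 0.6232; (3450−1550)/3450 = 0.5507.
Squared: 0.4253; 0.3884; 0.3033.
Sum = 1.116992; P₂ = 1.116992 / 5 = 0.223.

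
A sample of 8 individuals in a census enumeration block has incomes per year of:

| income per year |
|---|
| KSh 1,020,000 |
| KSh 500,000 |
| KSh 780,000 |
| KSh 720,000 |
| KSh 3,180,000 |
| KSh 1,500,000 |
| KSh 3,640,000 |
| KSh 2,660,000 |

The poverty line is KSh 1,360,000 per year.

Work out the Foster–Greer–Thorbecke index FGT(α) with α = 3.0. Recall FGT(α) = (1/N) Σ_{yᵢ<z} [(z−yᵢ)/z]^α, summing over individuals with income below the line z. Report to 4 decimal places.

Below z: KSh 500,000, KSh 720,000, KSh 780,000, KSh 1,020,000 (q = 4 of N = 8).
Gap ratios (z−y)/z: (1360000−500000)/1360000 = 0.6324; (1360000−720000)/1360000 = 0.4706; (1360000−780000)/1360000 = 0.4265; (1360000−1020000)/1360000 = 0.2500.
Raised to α = 3.0: 0.25286; 0.10421; 0.07757; 0.01562.
Sum = 0.450263; FGT(3.0) = 0.450263 / 8 = 0.0563.

0.0563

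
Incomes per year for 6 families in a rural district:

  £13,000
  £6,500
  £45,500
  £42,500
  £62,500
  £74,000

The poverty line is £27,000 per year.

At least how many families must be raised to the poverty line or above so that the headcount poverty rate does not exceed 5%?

2

Currently q = 2 of N = 6 are below the line (H = 0.333).
A headcount ratio of at most 5% allows at most ⌊0.05 × 6⌋ = 0 poor families.
So at least 2 − 0 = 2 must be lifted.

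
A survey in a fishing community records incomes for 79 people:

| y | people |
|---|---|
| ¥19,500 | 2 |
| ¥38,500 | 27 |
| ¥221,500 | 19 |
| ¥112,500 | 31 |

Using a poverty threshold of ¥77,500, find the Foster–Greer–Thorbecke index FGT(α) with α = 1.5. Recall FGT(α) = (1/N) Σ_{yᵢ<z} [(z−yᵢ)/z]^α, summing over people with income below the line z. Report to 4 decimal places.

0.1384

Below z: 2×¥19,500, 27×¥38,500 (q = 29 of N = 79).
Gap ratios (z−y)/z: (77500−19500)/77500 = 0.7484 (×2); (77500−38500)/77500 = 0.5032 (×27).
Raised to α = 1.5: 0.64742 (×2); 0.35698 (×27).
Sum = 10.933320; FGT(1.5) = 10.933320 / 79 = 0.1384.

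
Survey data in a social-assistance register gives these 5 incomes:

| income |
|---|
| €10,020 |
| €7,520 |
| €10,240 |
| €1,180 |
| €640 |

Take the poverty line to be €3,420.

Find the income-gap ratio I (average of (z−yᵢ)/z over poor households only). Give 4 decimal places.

Incomes under z: €640, €1,180 (q = 2 of N = 5).
Shortfall ratios (z−y)/z: 0.8129, 0.6550; sum = 1.467836.
I averages over the q = 2 poor units only: 1.467836 / 2 = 0.7339.

0.7339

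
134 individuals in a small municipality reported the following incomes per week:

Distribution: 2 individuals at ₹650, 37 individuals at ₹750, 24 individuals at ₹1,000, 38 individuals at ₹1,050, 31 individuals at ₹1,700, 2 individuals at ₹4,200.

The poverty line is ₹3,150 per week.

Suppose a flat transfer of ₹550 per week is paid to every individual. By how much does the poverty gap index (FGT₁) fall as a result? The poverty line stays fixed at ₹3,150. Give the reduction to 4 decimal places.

0.1720

Before: below the line — 2×₹650, 37×₹750, 24×₹1,000, 38×₹1,050, 31×₹1,700; poverty gap index (FGT₁) = 0.640014.
After the ₹550 transfer: below the line — 2×₹1,200, 37×₹1,300, 24×₹1,550, 38×₹1,600, 31×₹2,250; poverty gap index (FGT₁) = 0.468017.
Reduction = 0.640014 − 0.468017 = 0.1720.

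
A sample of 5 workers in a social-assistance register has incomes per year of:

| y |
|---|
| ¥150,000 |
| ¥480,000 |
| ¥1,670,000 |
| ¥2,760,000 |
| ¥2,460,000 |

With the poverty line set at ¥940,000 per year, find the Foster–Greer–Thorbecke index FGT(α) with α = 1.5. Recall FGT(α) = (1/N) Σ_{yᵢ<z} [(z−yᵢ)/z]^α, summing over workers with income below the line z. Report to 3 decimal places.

Incomes under z: ¥150,000, ¥480,000 (q = 2 of N = 5).
Relative gaps: (940000−150000)/940000 = 0.8404; (940000−480000)/940000 = 0.4894.
Raised to α = 1.5: 0.77046; 0.34233.
Sum = 1.112788; FGT(1.5) = 1.112788 / 5 = 0.223.

0.223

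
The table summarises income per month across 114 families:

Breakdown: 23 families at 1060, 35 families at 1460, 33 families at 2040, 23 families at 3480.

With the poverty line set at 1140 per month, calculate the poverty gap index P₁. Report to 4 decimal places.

0.0142

Below the line: 23×1060 (q = 23 of N = 114).
Normalized shortfalls: (1140−1060)/1140 = 0.0702 (×23).
Sum of shortfalls = 1.614035; P₁ averages over all N: 1.614035 / 114 = 0.0142.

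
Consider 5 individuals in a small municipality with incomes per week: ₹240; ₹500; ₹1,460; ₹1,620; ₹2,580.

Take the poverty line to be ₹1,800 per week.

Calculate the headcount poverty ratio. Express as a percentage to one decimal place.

80.0%

4 of the 5 individuals have income below ₹1,800.
H = 4/5 = 80.0%.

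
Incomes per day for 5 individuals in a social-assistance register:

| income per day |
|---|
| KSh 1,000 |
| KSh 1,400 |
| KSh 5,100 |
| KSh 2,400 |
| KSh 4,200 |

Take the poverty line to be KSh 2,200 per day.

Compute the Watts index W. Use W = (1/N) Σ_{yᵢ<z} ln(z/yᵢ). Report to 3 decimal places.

Incomes under z: KSh 1,000, KSh 1,400 (q = 2 of N = 5).
ln(z/y) terms: ln(2200/1000) = 0.7885; ln(2200/1400) = 0.4520.
W = 1.240442 / 5 = 0.248.

0.248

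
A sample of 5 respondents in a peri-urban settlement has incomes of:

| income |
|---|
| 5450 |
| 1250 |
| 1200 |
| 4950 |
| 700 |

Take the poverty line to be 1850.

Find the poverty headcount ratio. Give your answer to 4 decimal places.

3 of the 5 respondents have income below 1850.
H = 3/5 = 0.6000.

0.6000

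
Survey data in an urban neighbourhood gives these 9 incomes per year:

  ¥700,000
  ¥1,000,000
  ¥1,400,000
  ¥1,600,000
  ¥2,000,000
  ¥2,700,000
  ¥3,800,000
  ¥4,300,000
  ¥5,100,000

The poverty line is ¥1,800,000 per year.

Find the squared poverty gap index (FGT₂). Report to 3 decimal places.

Below z: ¥700,000, ¥1,000,000, ¥1,400,000, ¥1,600,000 (q = 4 of N = 9).
Relative gaps: (1800000−700000)/1800000 = 0.6111; (1800000−1000000)/1800000 = 0.4444; (1800000−1400000)/1800000 = 0.2222; (1800000−1600000)/1800000 = 0.1111.
Squared: 0.3735; 0.1975; 0.0494; 0.0123.
Sum = 0.632716; P₂ = 0.632716 / 9 = 0.070.

0.070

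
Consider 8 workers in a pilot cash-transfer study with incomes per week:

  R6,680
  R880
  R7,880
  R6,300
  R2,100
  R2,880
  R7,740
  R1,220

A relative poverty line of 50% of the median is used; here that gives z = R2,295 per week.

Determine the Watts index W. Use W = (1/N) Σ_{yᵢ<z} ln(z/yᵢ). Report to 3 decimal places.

Poor units: R880, R1,220, R2,100 (q = 3 of N = 8).
ln(z/y) terms: ln(2295/880) = 0.9586; ln(2295/1220) = 0.6319; ln(2295/2100) = 0.0888.
W = 1.679244 / 8 = 0.210.

0.210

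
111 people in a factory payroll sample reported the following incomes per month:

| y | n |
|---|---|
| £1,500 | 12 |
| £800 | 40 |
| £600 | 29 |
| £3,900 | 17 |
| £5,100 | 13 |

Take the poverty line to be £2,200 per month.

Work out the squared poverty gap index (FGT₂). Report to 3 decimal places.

Poor units: 29×£600, 40×£800, 12×£1,500 (q = 81 of N = 111).
Gap ratios (z−y)/z: (2200−600)/2200 = 0.7273 (×29); (2200−800)/2200 = 0.6364 (×40); (2200−1500)/2200 = 0.3182 (×12).
Squared: 0.5289 (×29); 0.4050 (×40); 0.1012 (×12).
Sum = 32.752066; P₂ = 32.752066 / 111 = 0.295.

0.295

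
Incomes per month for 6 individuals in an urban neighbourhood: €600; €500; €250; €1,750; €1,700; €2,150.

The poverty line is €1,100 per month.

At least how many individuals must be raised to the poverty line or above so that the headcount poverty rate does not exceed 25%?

3 of the 6 individuals are poor, so H = 3/6 = 0.500.
A headcount ratio of at most 25% allows at most ⌊0.25 × 6⌋ = 1 poor individuals.
So at least 3 − 1 = 2 must be lifted.

2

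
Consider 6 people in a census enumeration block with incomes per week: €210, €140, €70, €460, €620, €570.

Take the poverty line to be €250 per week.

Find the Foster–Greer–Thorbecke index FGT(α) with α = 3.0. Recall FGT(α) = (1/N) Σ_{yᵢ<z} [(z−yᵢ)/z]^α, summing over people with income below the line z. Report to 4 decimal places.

0.0771

Below the line: €70, €140, €210 (q = 3 of N = 6).
Gap ratios (z−y)/z: (250−70)/250 = 0.7200; (250−140)/250 = 0.4400; (250−210)/250 = 0.1600.
Raised to α = 3.0: 0.37325; 0.08518; 0.00410.
Sum = 0.462528; FGT(3.0) = 0.462528 / 6 = 0.0771.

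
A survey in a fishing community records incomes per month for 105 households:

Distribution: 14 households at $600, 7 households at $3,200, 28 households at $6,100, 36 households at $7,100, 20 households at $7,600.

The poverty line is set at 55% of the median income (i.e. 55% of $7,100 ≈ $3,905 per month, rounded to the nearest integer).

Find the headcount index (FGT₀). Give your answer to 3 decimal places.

21 of the 105 households have income below $3,905.
H = 21/105 = 0.200.

0.200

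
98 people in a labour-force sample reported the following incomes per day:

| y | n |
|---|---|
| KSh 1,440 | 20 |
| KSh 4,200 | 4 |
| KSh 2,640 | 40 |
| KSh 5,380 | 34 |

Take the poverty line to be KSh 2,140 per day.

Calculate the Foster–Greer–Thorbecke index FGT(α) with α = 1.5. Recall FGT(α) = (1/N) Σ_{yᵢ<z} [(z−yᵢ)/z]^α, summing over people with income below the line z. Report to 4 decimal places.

0.0382

Below z: 20×KSh 1,440 (q = 20 of N = 98).
Gap ratios (z−y)/z: (2140−1440)/2140 = 0.3271 (×20).
Raised to α = 1.5: 0.18708 (×20).
Sum = 3.741592; FGT(1.5) = 3.741592 / 98 = 0.0382.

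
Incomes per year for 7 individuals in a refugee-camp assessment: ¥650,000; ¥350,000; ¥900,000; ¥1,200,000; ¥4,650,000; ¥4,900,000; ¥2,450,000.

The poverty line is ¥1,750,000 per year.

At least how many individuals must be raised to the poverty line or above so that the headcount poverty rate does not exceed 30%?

Currently q = 4 of N = 7 are below the line (H = 0.571).
A headcount ratio of at most 30% allows at most ⌊0.30 × 7⌋ = 2 poor individuals.
So at least 4 − 2 = 2 must be lifted.

2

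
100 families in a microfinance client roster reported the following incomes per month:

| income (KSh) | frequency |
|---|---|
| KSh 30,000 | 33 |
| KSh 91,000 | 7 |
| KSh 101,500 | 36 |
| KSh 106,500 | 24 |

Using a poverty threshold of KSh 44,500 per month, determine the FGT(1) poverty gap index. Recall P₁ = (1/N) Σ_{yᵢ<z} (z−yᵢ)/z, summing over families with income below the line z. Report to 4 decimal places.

0.1075

Below the line: 33×KSh 30,000 (q = 33 of N = 100).
Gap ratios (z−y)/z: (44500−30000)/44500 = 0.3258 (×33).
Σ = 10.752809. Dividing by the full population N = 100 gives P₁ = 0.1075.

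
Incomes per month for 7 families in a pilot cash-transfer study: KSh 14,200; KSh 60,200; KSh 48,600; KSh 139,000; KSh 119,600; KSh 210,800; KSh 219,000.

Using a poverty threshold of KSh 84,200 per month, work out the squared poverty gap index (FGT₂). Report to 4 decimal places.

Incomes under z: KSh 14,200, KSh 48,600, KSh 60,200 (q = 3 of N = 7).
Relative gaps: (84200−14200)/84200 = 0.8314; (84200−48600)/84200 = 0.4228; (84200−60200)/84200 = 0.2850.
Squared: 0.6911; 0.1788; 0.0812.
Sum = 0.951157; P₂ = 0.951157 / 7 = 0.1359.

0.1359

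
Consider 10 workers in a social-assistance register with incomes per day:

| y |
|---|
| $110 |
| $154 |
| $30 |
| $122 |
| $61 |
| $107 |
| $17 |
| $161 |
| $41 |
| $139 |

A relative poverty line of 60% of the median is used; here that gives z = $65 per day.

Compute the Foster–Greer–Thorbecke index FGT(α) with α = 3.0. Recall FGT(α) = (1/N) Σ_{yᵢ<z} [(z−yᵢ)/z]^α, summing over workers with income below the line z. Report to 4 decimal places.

0.0609

Below z: $17, $30, $41, $61 (q = 4 of N = 10).
Relative gaps: (65−17)/65 = 0.7385; (65−30)/65 = 0.5385; (65−41)/65 = 0.3692; (65−61)/65 = 0.0615.
Raised to α = 3.0: 0.40270; 0.15612; 0.05034; 0.00023.
Sum = 0.609395; FGT(3.0) = 0.609395 / 10 = 0.0609.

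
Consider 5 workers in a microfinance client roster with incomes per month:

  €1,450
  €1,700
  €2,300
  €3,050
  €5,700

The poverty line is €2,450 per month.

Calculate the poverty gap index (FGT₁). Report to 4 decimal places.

Below z: €1,450, €1,700, €2,300 (q = 3 of N = 5).
Relative gaps: (2450−1450)/2450 = 0.4082; (2450−1700)/2450 = 0.3061; (2450−2300)/2450 = 0.0612.
Σ = 0.775510. Dividing by the full population N = 5 gives P₁ = 0.1551.

0.1551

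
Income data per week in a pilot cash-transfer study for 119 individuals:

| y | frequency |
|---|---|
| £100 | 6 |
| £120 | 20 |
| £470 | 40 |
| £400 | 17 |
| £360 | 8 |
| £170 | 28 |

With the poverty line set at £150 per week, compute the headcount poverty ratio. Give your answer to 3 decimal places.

26 of the 119 individuals have income below £150.
H = 26/119 = 0.218.

0.218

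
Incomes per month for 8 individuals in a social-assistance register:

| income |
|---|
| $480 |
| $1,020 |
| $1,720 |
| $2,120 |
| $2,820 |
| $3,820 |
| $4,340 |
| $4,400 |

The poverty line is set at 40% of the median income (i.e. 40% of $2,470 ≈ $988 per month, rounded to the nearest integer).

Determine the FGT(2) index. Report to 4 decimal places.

Incomes under z: $480 (q = 1 of N = 8).
Relative gaps: (988−480)/988 = 0.5142.
Squared: 0.2644.
Sum = 0.264371; P₂ = 0.264371 / 8 = 0.0330.

0.0330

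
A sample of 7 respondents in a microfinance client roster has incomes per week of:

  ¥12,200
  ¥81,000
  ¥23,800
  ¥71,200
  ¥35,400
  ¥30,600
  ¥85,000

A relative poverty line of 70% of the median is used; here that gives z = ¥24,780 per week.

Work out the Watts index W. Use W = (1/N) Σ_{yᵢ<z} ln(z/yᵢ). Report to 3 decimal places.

Below the line: ¥12,200, ¥23,800 (q = 2 of N = 7).
Log shortfalls: ln(24780/12200) = 0.7086; ln(24780/23800) = 0.0404.
W = 0.748952 / 7 = 0.107.

0.107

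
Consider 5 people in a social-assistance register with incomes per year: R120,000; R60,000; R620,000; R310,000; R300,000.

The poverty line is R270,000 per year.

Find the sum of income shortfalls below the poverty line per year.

Incomes under z: R60,000, R120,000 (q = 2 of N = 5).
Individual gaps: 270000−60000 = 210000; 270000−120000 = 150000.
Aggregate gap = R360,000.

R360,000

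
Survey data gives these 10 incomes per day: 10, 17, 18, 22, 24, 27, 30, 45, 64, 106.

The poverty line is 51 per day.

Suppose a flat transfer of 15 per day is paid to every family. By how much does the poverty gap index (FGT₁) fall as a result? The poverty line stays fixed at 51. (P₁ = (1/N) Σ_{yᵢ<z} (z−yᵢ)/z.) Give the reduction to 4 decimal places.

Before: below the line — 10, 17, 18, 22, 24, 27, 30, 45; poverty gap index (FGT₁) = 0.421569.
After the 15 transfer: below the line — 25, 32, 33, 37, 39, 42, 45; poverty gap index (FGT₁) = 0.203922.
Reduction = 0.421569 − 0.203922 = 0.2176.

0.2176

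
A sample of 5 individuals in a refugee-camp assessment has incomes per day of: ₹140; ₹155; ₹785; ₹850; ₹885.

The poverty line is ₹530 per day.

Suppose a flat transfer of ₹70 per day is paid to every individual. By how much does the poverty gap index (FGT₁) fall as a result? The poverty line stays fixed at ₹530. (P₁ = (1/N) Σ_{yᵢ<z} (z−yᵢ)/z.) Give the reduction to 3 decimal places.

0.053

Before: below the line — ₹140, ₹155; poverty gap index (FGT₁) = 0.28868.
After the ₹70 transfer: below the line — ₹210, ₹225; poverty gap index (FGT₁) = 0.23585.
Reduction = 0.28868 − 0.23585 = 0.053.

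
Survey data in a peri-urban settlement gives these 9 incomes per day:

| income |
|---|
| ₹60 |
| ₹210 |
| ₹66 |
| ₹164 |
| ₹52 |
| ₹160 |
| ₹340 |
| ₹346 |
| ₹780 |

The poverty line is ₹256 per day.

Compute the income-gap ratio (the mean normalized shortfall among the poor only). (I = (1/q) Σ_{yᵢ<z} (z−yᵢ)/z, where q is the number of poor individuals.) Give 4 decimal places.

Below z: ₹52, ₹60, ₹66, ₹160, ₹164, ₹210 (q = 6 of N = 9).
Shortfall ratios (z−y)/z: 0.7969, 0.7656, 0.7422, 0.3750, 0.3594, 0.1797; sum = 3.218750.
I averages over the q = 6 poor units only: 3.218750 / 6 = 0.5365.

0.5365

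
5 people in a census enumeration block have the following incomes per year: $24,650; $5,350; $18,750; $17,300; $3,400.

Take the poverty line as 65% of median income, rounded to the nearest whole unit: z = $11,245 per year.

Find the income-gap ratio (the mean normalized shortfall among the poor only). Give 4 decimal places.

Poor units: $3,400, $5,350 (q = 2 of N = 5).
Relative gaps: 0.6976, 0.5242; sum = 1.221876.
The income-gap ratio divides by q (the poor only): 1.221876 / 2 = 0.6109.

0.6109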